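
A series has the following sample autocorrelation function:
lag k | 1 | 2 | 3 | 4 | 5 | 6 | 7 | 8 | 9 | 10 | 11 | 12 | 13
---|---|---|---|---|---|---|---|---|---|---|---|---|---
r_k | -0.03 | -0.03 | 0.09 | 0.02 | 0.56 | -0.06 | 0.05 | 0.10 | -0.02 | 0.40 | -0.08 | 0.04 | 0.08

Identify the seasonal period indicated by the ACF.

The largest autocorrelation is r_5 = 0.56, with a weaker echo at lag 10 (0.40); the remaining lags stay at or below 0.10.
The dominant spike at lag 5 indicates a seasonal period of 5.

5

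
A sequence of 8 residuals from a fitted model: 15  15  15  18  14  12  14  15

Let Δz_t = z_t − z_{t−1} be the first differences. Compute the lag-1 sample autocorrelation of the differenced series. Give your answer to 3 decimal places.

First differences Δz: 0, 0, 3, -4, -2, 2, 1
Mean of differences = 0.0000
Numerator Σ(Δz_t−Δz̄)(Δz_{t+1}−Δz̄) = -6.0000
Denominator Σ(Δz_t−Δz̄)² = 34.0000
r_1(Δz) = -6.0000 / 34.0000 = -0.176

-0.176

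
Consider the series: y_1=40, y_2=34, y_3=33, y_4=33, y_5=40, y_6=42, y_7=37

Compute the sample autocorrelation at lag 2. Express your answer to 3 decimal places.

-0.381

Mean ȳ = (40 + 34 + 33 + 33 + 40 + 42 + 37)/7 = 37.0000
Deviations from mean: 3.0000, -3.0000, -4.0000, -4.0000, 3.0000, 5.0000, 0.0000
Numerator Σ_{t=1}^{5}(y_t−ȳ)(y_{t+2}−ȳ) = -32.0000
Denominator Σ(y_t−ȳ)² = 84.0000
r_2 = -32.0000 / 84.0000 = -0.381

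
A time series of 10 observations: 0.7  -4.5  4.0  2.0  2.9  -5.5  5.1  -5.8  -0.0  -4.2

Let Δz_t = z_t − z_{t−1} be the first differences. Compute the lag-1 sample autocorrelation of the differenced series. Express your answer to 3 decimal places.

First differences Δz: -5.2, 8.5, -2.0, 0.9, -8.4, 10.6, -10.9, 5.8, -4.2
Mean of differences = -0.5444
Numerator Σ(Δz_t−Δz̄)(Δz_{t+1}−Δz̄) = -360.5664
Denominator Σ(Δz_t−Δz̄)² = 454.4422
r_1(Δz) = -360.5664 / 454.4422 = -0.793

-0.793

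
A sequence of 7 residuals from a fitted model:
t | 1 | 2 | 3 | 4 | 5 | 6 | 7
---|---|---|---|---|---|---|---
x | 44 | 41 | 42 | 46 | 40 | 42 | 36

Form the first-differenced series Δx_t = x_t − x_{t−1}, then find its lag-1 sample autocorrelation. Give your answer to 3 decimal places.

-0.519

First differences Δx: -3, 1, 4, -6, 2, -6
Mean of differences = -1.3333
Numerator Σ(Δx_t−Δx̄)(Δx_{t+1}−Δx̄) = -47.4444
Denominator Σ(Δx_t−Δx̄)² = 91.3333
r_1(Δx) = -47.4444 / 91.3333 = -0.519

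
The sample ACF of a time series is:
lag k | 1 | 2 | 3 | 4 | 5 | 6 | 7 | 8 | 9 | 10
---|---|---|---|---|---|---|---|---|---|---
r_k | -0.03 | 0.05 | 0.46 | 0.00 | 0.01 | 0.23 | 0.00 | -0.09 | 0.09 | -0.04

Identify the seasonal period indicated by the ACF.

The largest autocorrelation is r_3 = 0.46, with a weaker echo at lag 6 (0.23); the remaining lags stay at or below 0.09.
The dominant spike at lag 3 indicates a seasonal period of 3.

3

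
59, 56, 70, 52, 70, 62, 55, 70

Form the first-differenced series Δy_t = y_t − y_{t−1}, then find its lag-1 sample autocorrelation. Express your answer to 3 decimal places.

First differences Δy: -3, 14, -18, 18, -8, -7, 15
Mean of differences = 1.5714
Numerator Σ(Δy_t−Δȳ)(Δy_{t+1}−Δȳ) = -811.8980
Denominator Σ(Δy_t−Δȳ)² = 1173.7143
r_1(Δy) = -811.8980 / 1173.7143 = -0.692

-0.692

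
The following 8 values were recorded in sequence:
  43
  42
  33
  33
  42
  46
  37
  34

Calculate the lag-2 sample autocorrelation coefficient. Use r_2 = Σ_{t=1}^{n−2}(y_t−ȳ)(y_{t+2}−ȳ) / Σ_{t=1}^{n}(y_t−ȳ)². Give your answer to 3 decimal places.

-0.783

Mean ȳ = (43 + 42 + 33 + 33 + 42 + 46 + 37 + 34)/8 = 38.7500
Deviations from mean: 4.2500, 3.2500, -5.7500, -5.7500, 3.2500, 7.2500, -1.7500, -4.7500
Numerator Σ_{t=1}^{6}(y_t−ȳ)(y_{t+2}−ȳ) = -143.6250
Denominator Σ(y_t−ȳ)² = 183.5000
r_2 = -143.6250 / 183.5000 = -0.783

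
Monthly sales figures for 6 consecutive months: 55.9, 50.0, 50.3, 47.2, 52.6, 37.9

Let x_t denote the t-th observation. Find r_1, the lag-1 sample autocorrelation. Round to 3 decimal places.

-0.214

Mean x̄ = (55.9 + 50.0 + 50.3 + 47.2 + 52.6 + 37.9)/6 = 48.9833
Σ(x_t−x̄)(x_{t+1}−x̄) = (7.0319) + (1.3386) + (-2.3481) + (-6.4497) + (-40.0847) = -40.5119
Denominator Σ(x_t−x̄)² = 189.7083
r_1 = -40.5119 / 189.7083 = -0.214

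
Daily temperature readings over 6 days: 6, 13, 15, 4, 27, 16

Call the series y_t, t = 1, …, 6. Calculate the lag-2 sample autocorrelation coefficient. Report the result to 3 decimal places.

Mean ȳ = (6 + 13 + 15 + 4 + 27 + 16)/6 = 13.5000
Deviations from mean: -7.5000, -0.5000, 1.5000, -9.5000, 13.5000, 2.5000
Σ(y_t−ȳ)(y_{t+2}−ȳ) = (-11.2500) + (4.7500) + (20.2500) + (-23.7500) = -10.0000
Denominator Σ(y_t−ȳ)² = 337.5000
r_2 = -10.0000 / 337.5000 = -0.030

-0.030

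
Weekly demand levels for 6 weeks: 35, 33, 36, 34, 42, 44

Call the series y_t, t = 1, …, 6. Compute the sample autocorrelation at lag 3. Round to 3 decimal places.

-0.206

Mean ȳ = (35 + 33 + 36 + 34 + 42 + 44)/6 = 37.3333
Deviations from mean: -2.3333, -4.3333, -1.3333, -3.3333, 4.6667, 6.6667
Σ(y_t−ȳ)(y_{t+3}−ȳ) = (7.7778) + (-20.2222) + (-8.8889) = -21.3333
Denominator Σ(y_t−ȳ)² = 103.3333
r_3 = -21.3333 / 103.3333 = -0.206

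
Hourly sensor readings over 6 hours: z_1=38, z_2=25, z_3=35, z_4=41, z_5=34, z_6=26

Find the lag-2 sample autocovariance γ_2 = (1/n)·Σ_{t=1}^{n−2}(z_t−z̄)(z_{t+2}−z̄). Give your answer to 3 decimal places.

Mean z̄ = (38 + 25 + 35 + 41 + 34 + 26)/6 = 33.1667
Σ_{t=1}^{4}(z_t−z̄)(z_{t+2}−z̄) = -109.7222
γ_2 = -109.7222 / 6 = -18.287

-18.287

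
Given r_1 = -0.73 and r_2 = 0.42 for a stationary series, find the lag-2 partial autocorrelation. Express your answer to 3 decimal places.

-0.242

φ_{22} = (r_2 − r_1²) / (1 − r_1²)
r_1² = (-0.73)² = 0.5329
Numerator = 0.42 − 0.5329 = -0.1129; denominator = 1 − 0.5329 = 0.4671
φ_{22} = -0.1129 / 0.4671 = -0.242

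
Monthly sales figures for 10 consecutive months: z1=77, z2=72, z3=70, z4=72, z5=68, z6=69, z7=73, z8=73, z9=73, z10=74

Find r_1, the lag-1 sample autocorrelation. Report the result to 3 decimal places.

Mean z̄ = (77 + 72 + 70 + 72 + 68 + 69 + 73 + 73 + 73 + 74)/10 = 72.1000
Numerator Σ_{t=1}^{9}(z_t−z̄)(z_{t+1}−z̄) = 13.5900
Denominator Σ(z_t−z̄)² = 60.9000
r_1 = 13.5900 / 60.9000 = 0.223

0.223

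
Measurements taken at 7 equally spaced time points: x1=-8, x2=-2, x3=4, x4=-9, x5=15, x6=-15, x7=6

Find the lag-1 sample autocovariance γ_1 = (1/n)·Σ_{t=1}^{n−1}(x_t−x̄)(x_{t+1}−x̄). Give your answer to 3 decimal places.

Mean x̄ = (-8 − 2 + 4 − 9 + 15 − 15 + 6)/7 = -1.2857
Σ_{t=1}^{6}(x_t−x̄)(x_{t+1}−x̄) = -488.6531
γ_1 = -488.6531 / 7 = -69.808

-69.808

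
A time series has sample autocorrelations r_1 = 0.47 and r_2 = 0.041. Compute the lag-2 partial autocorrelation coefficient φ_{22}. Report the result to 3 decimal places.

-0.231

φ_{22} = (r_2 − r_1²) / (1 − r_1²)
r_1² = (0.47)² = 0.2209
Numerator = 0.041 − 0.2209 = -0.1799; denominator = 1 − 0.2209 = 0.7791
φ_{22} = -0.1799 / 0.7791 = -0.231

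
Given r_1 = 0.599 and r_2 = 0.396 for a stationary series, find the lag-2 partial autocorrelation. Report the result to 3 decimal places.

φ_{22} = (r_2 − r_1²) / (1 − r_1²)
r_1² = (0.599)² = 0.358801
Numerator = 0.396 − 0.3588 = 0.0372; denominator = 1 − 0.3588 = 0.6412
φ_{22} = 0.0372 / 0.6412 = 0.058

0.058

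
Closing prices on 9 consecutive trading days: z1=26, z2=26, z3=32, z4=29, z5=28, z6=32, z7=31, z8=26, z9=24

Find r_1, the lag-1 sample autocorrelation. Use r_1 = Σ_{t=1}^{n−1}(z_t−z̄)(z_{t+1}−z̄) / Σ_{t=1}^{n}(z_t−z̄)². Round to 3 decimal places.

0.175

Mean z̄ = (26 + 26 + 32 + 29 + 28 + 32 + 31 + 26 + 24)/9 = 28.2222
Numerator Σ_{t=1}^{8}(z_t−z̄)(z_{t+1}−z̄) = 12.1728
Denominator Σ(z_t−z̄)² = 69.5556
r_1 = 12.1728 / 69.5556 = 0.175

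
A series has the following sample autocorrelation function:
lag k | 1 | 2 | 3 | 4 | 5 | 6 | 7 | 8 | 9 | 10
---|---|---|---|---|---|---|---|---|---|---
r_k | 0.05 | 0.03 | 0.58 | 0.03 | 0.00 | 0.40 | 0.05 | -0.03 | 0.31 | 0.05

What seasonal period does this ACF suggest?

The largest autocorrelation is r_3 = 0.58, with weaker echoes at lags 6 (0.40) and 9 (0.31); the remaining lags stay at or below 0.05.
The dominant spike at lag 3 indicates a seasonal period of 3.

3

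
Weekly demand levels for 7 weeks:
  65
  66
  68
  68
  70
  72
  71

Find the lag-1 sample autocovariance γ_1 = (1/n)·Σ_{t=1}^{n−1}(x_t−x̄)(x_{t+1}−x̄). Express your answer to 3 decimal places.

3.341

Mean x̄ = (65 + 66 + 68 + 68 + 70 + 72 + 71)/7 = 68.5714
Deviations: -3.5714, -2.5714, -0.5714, -0.5714, 1.4286, 3.4286, 2.4286
Σ_{t=1}^{6}(x_t−x̄)(x_{t+1}−x̄) = 23.3878
γ_1 = 23.3878 / 7 = 3.341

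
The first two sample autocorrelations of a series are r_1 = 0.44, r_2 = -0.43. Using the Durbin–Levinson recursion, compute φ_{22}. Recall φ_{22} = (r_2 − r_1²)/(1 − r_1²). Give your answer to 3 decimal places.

φ_{22} = (r_2 − r_1²) / (1 − r_1²)
r_1² = (0.44)² = 0.1936
Numerator = -0.43 − 0.1936 = -0.6236; denominator = 1 − 0.1936 = 0.8064
φ_{22} = -0.6236 / 0.8064 = -0.773

-0.773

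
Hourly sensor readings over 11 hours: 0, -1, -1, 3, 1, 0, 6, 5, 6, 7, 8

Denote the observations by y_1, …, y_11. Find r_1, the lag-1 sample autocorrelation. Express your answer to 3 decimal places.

Mean ȳ = (0 − 1 − 1 + 3 + 1 + 0 + 6 + 5 + 6 + 7 + 8)/11 = 3.0909
Numerator Σ_{t=1}^{10}(y_t−ȳ)(y_{t+1}−ȳ) = 69.0826
Denominator Σ(y_t−ȳ)² = 116.9091
r_1 = 69.0826 / 116.9091 = 0.591

0.591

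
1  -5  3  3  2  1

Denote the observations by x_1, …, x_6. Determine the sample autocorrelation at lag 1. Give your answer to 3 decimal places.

Mean x̄ = (1 − 5 + 3 + 3 + 2 + 1)/6 = 0.8333
Numerator Σ_{t=1}^{5}(x_t−x̄)(x_{t+1}−x̄) = -6.1944
Denominator Σ(x_t−x̄)² = 44.8333
r_1 = -6.1944 / 44.8333 = -0.138

-0.138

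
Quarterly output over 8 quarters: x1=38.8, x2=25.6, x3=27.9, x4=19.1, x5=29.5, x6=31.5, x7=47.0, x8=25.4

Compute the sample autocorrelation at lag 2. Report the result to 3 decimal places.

Mean x̄ = (38.8 + 25.6 + 27.9 + 19.1 + 29.5 + 31.5 + 47.0 + 25.4)/8 = 30.6000
Deviations from mean: 8.2000, -5.0000, -2.7000, -11.5000, -1.1000, 0.9000, 16.4000, -5.2000
Numerator Σ_{t=1}^{6}(x_t−x̄)(x_{t+2}−x̄) = 5.2600
Denominator Σ(x_t−x̄)² = 529.8000
r_2 = 5.2600 / 529.8000 = 0.010

0.010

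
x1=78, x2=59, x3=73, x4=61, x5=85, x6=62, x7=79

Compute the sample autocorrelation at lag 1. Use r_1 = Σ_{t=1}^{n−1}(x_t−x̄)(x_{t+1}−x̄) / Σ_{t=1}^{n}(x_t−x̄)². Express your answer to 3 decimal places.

Mean x̄ = (78 + 59 + 73 + 61 + 85 + 62 + 79)/7 = 71.0000
Deviations from mean: 7.0000, -12.0000, 2.0000, -10.0000, 14.0000, -9.0000, 8.0000
Σ(x_t−x̄)(x_{t+1}−x̄) = (-84.0000) + (-24.0000) + (-20.0000) + (-140.0000) + (-126.0000) + (-72.0000) = -466.0000
Denominator Σ(x_t−x̄)² = 638.0000
r_1 = -466.0000 / 638.0000 = -0.730

-0.730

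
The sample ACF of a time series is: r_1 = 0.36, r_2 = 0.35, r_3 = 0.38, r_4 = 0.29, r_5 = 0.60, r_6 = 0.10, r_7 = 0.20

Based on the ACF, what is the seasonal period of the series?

5

The largest autocorrelation is r_5 = 0.60; the remaining lags stay at or below 0.38. The elevated value at lag 1 (0.36), dropping to 0.35 at lag 2, reflects decaying short-term dependence rather than seasonality.
The dominant spike at lag 5 indicates a seasonal period of 5.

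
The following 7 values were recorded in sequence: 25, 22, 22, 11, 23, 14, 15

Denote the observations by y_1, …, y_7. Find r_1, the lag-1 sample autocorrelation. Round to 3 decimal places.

Mean ȳ = (25 + 22 + 22 + 11 + 23 + 14 + 15)/7 = 18.8571
Deviations from mean: 6.1429, 3.1429, 3.1429, -7.8571, 4.1429, -4.8571, -3.8571
Numerator Σ_{t=1}^{6}(y_t−ȳ)(y_{t+1}−ȳ) = -29.4490
Denominator Σ(y_t−ȳ)² = 174.8571
r_1 = -29.4490 / 174.8571 = -0.168

-0.168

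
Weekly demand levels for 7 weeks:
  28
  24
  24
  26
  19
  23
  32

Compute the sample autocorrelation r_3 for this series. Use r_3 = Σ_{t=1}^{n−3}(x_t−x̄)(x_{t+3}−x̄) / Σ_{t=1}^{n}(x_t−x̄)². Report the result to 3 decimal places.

0.176

Mean x̄ = (28 + 24 + 24 + 26 + 19 + 23 + 32)/7 = 25.1429
Deviations from mean: 2.8571, -1.1429, -1.1429, 0.8571, -6.1429, -2.1429, 6.8571
Σ(x_t−x̄)(x_{t+3}−x̄) = (2.4490) + (7.0204) + (2.4490) + (5.8776) = 17.7959
Denominator Σ(x_t−x̄)² = 100.8571
r_3 = 17.7959 / 100.8571 = 0.176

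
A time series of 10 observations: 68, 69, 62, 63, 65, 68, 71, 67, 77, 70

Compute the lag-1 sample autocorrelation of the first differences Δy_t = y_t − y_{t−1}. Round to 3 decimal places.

-0.509

First differences Δy: 1, -7, 1, 2, 3, 3, -4, 10, -7
Mean of differences = 0.2222
Numerator Σ(Δy_t−Δȳ)(Δy_{t+1}−Δȳ) = -120.8272
Denominator Σ(Δy_t−Δȳ)² = 237.5556
r_1(Δy) = -120.8272 / 237.5556 = -0.509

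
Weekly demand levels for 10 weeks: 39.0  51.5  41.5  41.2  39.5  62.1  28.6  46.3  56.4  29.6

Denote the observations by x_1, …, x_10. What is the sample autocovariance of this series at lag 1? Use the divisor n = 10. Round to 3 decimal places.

-57.599

Mean x̄ = (39.0 + 51.5 + 41.5 + 41.2 + 39.5 + 62.1 + 28.6 + 46.3 + 56.4 + 29.6)/10 = 43.5700
Σ_{t=1}^{9}(x_t−x̄)(x_{t+1}−x̄) = -575.9919
γ_1 = -575.9919 / 10 = -57.599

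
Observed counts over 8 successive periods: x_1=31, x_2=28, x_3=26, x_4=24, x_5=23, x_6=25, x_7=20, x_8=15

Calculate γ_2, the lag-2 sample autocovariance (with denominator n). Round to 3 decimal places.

0.875

Mean x̄ = (31 + 28 + 26 + 24 + 23 + 25 + 20 + 15)/8 = 24.0000
Σ_{t=1}^{6}(x_t−x̄)(x_{t+2}−x̄) = 7.0000
γ_2 = 7.0000 / 8 = 0.875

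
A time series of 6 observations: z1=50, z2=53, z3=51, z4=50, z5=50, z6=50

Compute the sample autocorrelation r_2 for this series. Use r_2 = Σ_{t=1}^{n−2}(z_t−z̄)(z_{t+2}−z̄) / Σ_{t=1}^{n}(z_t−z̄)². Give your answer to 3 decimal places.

-0.212

Mean z̄ = (50 + 53 + 51 + 50 + 50 + 50)/6 = 50.6667
Deviations from mean: -0.6667, 2.3333, 0.3333, -0.6667, -0.6667, -0.6667
Σ(z_t−z̄)(z_{t+2}−z̄) = (-0.2222) + (-1.5556) + (-0.2222) + (0.4444) = -1.5556
Denominator Σ(z_t−z̄)² = 7.3333
r_2 = -1.5556 / 7.3333 = -0.212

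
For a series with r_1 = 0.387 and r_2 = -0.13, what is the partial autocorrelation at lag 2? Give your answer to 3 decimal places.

-0.329

φ_{22} = (r_2 − r_1²) / (1 − r_1²)
r_1² = (0.387)² = 0.149769
Numerator = -0.13 − 0.1498 = -0.2798; denominator = 1 − 0.1498 = 0.8502
φ_{22} = -0.2798 / 0.8502 = -0.329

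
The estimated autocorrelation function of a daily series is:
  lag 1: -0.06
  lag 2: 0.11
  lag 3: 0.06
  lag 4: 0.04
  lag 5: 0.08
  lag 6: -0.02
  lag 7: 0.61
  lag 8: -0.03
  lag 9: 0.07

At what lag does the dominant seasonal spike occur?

7

The largest autocorrelation is r_7 = 0.61; the remaining lags stay at or below 0.11.
The dominant spike at lag 7 indicates a seasonal period of 7.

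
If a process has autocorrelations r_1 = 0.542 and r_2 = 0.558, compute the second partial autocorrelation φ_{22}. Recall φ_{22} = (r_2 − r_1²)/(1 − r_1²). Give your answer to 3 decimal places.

0.374

φ_{22} = (r_2 − r_1²) / (1 − r_1²)
r_1² = (0.542)² = 0.293764
Numerator = 0.558 − 0.2938 = 0.2642; denominator = 1 − 0.2938 = 0.7062
φ_{22} = 0.2642 / 0.7062 = 0.374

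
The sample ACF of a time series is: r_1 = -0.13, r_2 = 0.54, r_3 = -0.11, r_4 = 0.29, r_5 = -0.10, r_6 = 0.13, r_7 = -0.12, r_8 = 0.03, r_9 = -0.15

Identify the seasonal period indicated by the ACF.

2

The largest autocorrelation is r_2 = 0.54, with a weaker echo at lag 4 (0.29); the remaining lags stay at or below 0.13.
The dominant spike at lag 2 indicates a seasonal period of 2.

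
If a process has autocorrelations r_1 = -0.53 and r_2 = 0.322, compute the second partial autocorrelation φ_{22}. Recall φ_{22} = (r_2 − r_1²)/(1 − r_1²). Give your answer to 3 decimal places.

φ_{22} = (r_2 − r_1²) / (1 − r_1²)
r_1² = (-0.53)² = 0.2809
Numerator = 0.322 − 0.2809 = 0.0411; denominator = 1 − 0.2809 = 0.7191
φ_{22} = 0.0411 / 0.7191 = 0.057

0.057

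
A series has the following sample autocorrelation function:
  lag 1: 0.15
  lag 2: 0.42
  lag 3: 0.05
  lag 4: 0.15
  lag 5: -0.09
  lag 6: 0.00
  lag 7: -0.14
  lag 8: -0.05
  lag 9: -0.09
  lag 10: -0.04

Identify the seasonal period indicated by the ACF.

The largest autocorrelation is r_2 = 0.42; the remaining lags stay at or below 0.15.
The dominant spike at lag 2 indicates a seasonal period of 2.

2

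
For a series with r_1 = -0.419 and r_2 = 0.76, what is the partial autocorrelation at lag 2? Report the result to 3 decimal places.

φ_{22} = (r_2 − r_1²) / (1 − r_1²)
r_1² = (-0.419)² = 0.175561
Numerator = 0.76 − 0.1756 = 0.5844; denominator = 1 − 0.1756 = 0.8244
φ_{22} = 0.5844 / 0.8244 = 0.709

0.709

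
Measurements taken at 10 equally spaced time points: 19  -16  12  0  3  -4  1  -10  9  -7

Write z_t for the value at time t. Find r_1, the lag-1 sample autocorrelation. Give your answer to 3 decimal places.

-0.664

Mean z̄ = (19 − 16 + 12 + 0 + 3 − 4 + 1 − 10 + 9 − 7)/10 = 0.7000
Numerator Σ_{t=1}^{9}(z_t−z̄)(z_{t+1}−z̄) = -671.9900
Denominator Σ(z_t−z̄)² = 1012.1000
r_1 = -671.9900 / 1012.1000 = -0.664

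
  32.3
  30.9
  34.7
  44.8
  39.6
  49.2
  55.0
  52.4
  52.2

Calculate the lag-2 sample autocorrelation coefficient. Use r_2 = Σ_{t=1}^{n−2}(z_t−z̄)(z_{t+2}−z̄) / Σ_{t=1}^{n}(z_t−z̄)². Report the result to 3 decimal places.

Mean z̄ = (32.3 + 30.9 + 34.7 + 44.8 + 39.6 + 49.2 + 55.0 + 52.4 + 52.2)/9 = 43.4556
Σ(z_t−z̄)(z_{t+2}−z̄) = (97.6731) + (-16.8802) + (33.7575) + (7.7231) + (-44.5102) + (51.3809) + (100.9498) = 230.0938
Denominator Σ(z_t−z̄)² = 698.1622
r_2 = 230.0938 / 698.1622 = 0.330

0.330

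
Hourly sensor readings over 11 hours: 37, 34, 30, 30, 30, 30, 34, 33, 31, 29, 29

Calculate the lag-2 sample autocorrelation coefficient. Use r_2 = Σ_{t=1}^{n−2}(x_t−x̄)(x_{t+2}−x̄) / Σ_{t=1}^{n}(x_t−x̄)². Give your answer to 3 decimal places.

-0.257

Mean x̄ = (37 + 34 + 30 + 30 + 30 + 30 + 34 + 33 + 31 + 29 + 29)/11 = 31.5455
Numerator Σ_{t=1}^{9}(x_t−x̄)(x_{t+2}−x̄) = -17.1405
Denominator Σ(x_t−x̄)² = 66.7273
r_2 = -17.1405 / 66.7273 = -0.257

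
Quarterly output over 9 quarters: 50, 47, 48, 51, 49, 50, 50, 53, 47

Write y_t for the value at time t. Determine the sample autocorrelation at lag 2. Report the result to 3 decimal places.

-0.090

Mean ȳ = (50 + 47 + 48 + 51 + 49 + 50 + 50 + 53 + 47)/9 = 49.4444
Σ(y_t−ȳ)(y_{t+2}−ȳ) = (-0.8025) + (-3.8025) + (0.6420) + (0.8642) + (-0.2469) + (1.9753) + (-1.3580) = -2.7284
Denominator Σ(y_t−ȳ)² = 30.2222
r_2 = -2.7284 / 30.2222 = -0.090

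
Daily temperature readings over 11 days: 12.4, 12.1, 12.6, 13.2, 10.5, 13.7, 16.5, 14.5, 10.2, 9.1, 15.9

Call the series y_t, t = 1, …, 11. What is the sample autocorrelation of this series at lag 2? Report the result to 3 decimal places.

Mean ȳ = (12.4 + 12.1 + 12.6 + 13.2 + 10.5 + 13.7 + 16.5 + 14.5 + 10.2 + 9.1 + 15.9)/11 = 12.7909
Numerator Σ_{t=1}^{9}(y_t−ȳ)(y_{t+2}−ȳ) = -30.3156
Denominator Σ(y_t−ȳ)² = 53.5891
r_2 = -30.3156 / 53.5891 = -0.566

-0.566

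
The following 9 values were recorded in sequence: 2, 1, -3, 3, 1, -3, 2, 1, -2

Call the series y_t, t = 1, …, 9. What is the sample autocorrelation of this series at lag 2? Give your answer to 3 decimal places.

Mean ȳ = (2 + 1 − 3 + 3 + 1 − 3 + 2 + 1 − 2)/9 = 0.2222
Numerator Σ_{t=1}^{7}(y_t−ȳ)(y_{t+2}−ȳ) = -20.0988
Denominator Σ(y_t−ȳ)² = 41.5556
r_2 = -20.0988 / 41.5556 = -0.484

-0.484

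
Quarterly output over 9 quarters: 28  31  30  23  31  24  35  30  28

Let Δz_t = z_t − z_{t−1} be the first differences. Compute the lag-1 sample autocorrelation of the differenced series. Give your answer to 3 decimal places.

First differences Δz: 3, -1, -7, 8, -7, 11, -5, -2
Mean of differences = 0.0000
Numerator Σ(Δz_t−Δz̄)(Δz_{t+1}−Δz̄) = -230.0000
Denominator Σ(Δz_t−Δz̄)² = 322.0000
r_1(Δz) = -230.0000 / 322.0000 = -0.714

-0.714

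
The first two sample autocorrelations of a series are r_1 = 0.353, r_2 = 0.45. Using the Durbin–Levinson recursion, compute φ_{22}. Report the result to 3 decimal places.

φ_{22} = (r_2 − r_1²) / (1 − r_1²)
r_1² = (0.353)² = 0.124609
Numerator = 0.45 − 0.1246 = 0.3254; denominator = 1 − 0.1246 = 0.8754
φ_{22} = 0.3254 / 0.8754 = 0.372

0.372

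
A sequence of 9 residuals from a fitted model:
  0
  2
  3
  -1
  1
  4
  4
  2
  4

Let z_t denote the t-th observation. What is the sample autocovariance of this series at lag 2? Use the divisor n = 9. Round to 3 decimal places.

Mean z̄ = (0 + 2 + 3 − 1 + 1 + 4 + 4 + 2 + 4)/9 = 2.1111
Σ_{t=1}^{7}(z_t−z̄)(z_{t+2}−z̄) = -7.1358
γ_2 = -7.1358 / 9 = -0.793

-0.793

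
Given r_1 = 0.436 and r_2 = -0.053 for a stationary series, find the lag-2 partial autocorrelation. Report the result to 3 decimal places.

φ_{22} = (r_2 − r_1²) / (1 − r_1²)
r_1² = (0.436)² = 0.190096
Numerator = -0.053 − 0.1901 = -0.2431; denominator = 1 − 0.1901 = 0.8099
φ_{22} = -0.2431 / 0.8099 = -0.300

-0.300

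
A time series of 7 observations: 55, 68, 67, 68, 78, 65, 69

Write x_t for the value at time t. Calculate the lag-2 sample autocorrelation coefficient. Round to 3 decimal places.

Mean x̄ = (55 + 68 + 67 + 68 + 78 + 65 + 69)/7 = 67.1429
Numerator Σ_{t=1}^{5}(x_t−x̄)(x_{t+2}−x̄) = 19.2449
Denominator Σ(x_t−x̄)² = 274.8571
r_2 = 19.2449 / 274.8571 = 0.070

0.070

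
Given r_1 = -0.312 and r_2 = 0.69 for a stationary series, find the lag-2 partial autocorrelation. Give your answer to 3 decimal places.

φ_{22} = (r_2 − r_1²) / (1 − r_1²)
r_1² = (-0.312)² = 0.097344
Numerator = 0.69 − 0.0973 = 0.5927; denominator = 1 − 0.0973 = 0.9027
φ_{22} = 0.5927 / 0.9027 = 0.657

0.657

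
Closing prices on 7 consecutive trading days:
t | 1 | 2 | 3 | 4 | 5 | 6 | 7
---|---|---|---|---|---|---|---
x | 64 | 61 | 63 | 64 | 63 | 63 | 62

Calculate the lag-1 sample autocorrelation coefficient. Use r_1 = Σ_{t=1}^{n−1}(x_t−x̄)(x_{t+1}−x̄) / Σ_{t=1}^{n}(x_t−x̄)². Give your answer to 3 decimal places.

Mean x̄ = (64 + 61 + 63 + 64 + 63 + 63 + 62)/7 = 62.8571
Deviations from mean: 1.1429, -1.8571, 0.1429, 1.1429, 0.1429, 0.1429, -0.8571
Σ(x_t−x̄)(x_{t+1}−x̄) = (-2.1224) + (-0.2653) + (0.1633) + (0.1633) + (0.0204) + (-0.1224) = -2.1633
Denominator Σ(x_t−x̄)² = 6.8571
r_1 = -2.1633 / 6.8571 = -0.315

-0.315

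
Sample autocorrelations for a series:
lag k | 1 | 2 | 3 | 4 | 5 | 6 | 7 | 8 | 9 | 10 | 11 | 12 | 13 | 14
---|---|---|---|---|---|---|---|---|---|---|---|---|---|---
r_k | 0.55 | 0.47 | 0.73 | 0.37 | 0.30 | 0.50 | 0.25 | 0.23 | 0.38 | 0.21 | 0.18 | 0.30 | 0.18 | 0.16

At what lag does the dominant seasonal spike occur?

3

The largest autocorrelation is r_3 = 0.73; the remaining lags stay at or below 0.55. The elevated value at lag 1 (0.55), dropping to 0.47 at lag 2, reflects decaying short-term dependence rather than seasonality.
The dominant spike at lag 3 indicates a seasonal period of 3.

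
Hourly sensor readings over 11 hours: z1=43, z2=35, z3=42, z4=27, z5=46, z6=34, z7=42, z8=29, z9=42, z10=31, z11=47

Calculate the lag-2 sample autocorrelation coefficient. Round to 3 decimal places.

0.632

Mean z̄ = (43 + 35 + 42 + 27 + 46 + 34 + 42 + 29 + 42 + 31 + 47)/11 = 38.0000
Numerator Σ_{t=1}^{9}(z_t−z̄)(z_{t+2}−z̄) = 312.0000
Denominator Σ(z_t−z̄)² = 494.0000
r_2 = 312.0000 / 494.0000 = 0.632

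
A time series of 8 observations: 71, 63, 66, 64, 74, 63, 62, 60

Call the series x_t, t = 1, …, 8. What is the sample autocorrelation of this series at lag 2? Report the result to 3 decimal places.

Mean x̄ = (71 + 63 + 66 + 64 + 74 + 63 + 62 + 60)/8 = 65.3750
Deviations from mean: 5.6250, -2.3750, 0.6250, -1.3750, 8.6250, -2.3750, -3.3750, -5.3750
Σ(x_t−x̄)(x_{t+2}−x̄) = (3.5156) + (3.2656) + (5.3906) + (3.2656) + (-29.1094) + (12.7656) = -0.9063
Denominator Σ(x_t−x̄)² = 159.8750
r_2 = -0.9063 / 159.8750 = -0.006

-0.006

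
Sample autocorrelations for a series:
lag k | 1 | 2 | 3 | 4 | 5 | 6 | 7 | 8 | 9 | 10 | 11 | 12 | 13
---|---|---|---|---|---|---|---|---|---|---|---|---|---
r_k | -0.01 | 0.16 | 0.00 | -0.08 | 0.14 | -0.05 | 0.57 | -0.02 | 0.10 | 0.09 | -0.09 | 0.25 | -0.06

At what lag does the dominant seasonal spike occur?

7

The largest autocorrelation is r_7 = 0.57; the remaining lags stay at or below 0.25.
The dominant spike at lag 7 indicates a seasonal period of 7.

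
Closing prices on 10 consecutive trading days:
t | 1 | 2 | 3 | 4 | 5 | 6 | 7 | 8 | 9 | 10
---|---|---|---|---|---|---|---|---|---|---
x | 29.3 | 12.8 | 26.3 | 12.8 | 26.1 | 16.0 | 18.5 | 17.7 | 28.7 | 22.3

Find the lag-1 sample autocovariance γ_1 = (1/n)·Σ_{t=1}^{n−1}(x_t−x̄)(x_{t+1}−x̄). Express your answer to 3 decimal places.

Mean x̄ = (29.3 + 12.8 + 26.3 + 12.8 + 26.1 + 16.0 + 18.5 + 17.7 + 28.7 + 22.3)/10 = 21.0500
Σ_{t=1}^{9}(x_t−x̄)(x_{t+1}−x̄) = -216.4975
γ_1 = -216.4975 / 10 = -21.650

-21.650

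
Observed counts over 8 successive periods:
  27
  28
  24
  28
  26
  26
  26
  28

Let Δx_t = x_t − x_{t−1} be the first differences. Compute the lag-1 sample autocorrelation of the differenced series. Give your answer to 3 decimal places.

-0.679

First differences Δx: 1, -4, 4, -2, 0, 0, 2
Mean of differences = 0.1429
Numerator Σ(Δx_t−Δx̄)(Δx_{t+1}−Δx̄) = -27.7347
Denominator Σ(Δx_t−Δx̄)² = 40.8571
r_1(Δx) = -27.7347 / 40.8571 = -0.679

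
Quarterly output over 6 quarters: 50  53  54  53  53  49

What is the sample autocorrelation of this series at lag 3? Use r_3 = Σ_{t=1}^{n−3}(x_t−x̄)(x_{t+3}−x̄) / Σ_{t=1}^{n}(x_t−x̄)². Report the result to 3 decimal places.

Mean x̄ = (50 + 53 + 54 + 53 + 53 + 49)/6 = 52.0000
Deviations from mean: -2.0000, 1.0000, 2.0000, 1.0000, 1.0000, -3.0000
Numerator Σ_{t=1}^{3}(x_t−x̄)(x_{t+3}−x̄) = -7.0000
Denominator Σ(x_t−x̄)² = 20.0000
r_3 = -7.0000 / 20.0000 = -0.350

-0.350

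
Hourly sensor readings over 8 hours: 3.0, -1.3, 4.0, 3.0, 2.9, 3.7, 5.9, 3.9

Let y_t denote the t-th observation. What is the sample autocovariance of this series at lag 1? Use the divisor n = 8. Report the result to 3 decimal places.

Mean ȳ = (3.0 − 1.3 + 4.0 + 3.0 + 2.9 + 3.7 + 5.9 + 3.9)/8 = 3.1375
Σ_{t=1}^{7}(y_t−ȳ)(y_{t+1}−ȳ) = 0.2236
γ_1 = 0.2236 / 8 = 0.028

0.028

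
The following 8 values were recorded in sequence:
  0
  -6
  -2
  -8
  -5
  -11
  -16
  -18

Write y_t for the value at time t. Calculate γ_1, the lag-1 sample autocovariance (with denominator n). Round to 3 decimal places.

Mean ȳ = (0 − 6 − 2 − 8 − 5 − 11 − 16 − 18)/8 = -8.2500
Deviations: 8.2500, 2.2500, 6.2500, 0.2500, 3.2500, -2.7500, -7.7500, -9.7500
Σ_{t=1}^{7}(y_t−ȳ)(y_{t+1}−ȳ) = 122.9375
γ_1 = 122.9375 / 8 = 15.367

15.367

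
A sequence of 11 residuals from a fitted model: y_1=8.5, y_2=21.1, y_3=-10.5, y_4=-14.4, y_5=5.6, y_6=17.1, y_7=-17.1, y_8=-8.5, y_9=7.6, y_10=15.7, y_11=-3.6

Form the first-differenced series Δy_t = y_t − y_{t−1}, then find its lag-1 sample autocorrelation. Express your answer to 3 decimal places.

-0.194

First differences Δy: 12.6, -31.6, -3.9, 20.0, 11.5, -34.2, 8.6, 16.1, 8.1, -19.3
Mean of differences = -1.2100
Numerator Σ(Δy_t−Δȳ)(Δy_{t+1}−Δȳ) = -705.7981
Denominator Σ(Δy_t−Δȳ)² = 3631.0490
r_1(Δy) = -705.7981 / 3631.0490 = -0.194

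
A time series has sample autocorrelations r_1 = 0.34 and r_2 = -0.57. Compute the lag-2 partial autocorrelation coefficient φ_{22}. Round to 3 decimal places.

φ_{22} = (r_2 − r_1²) / (1 − r_1²)
r_1² = (0.34)² = 0.1156
Numerator = -0.57 − 0.1156 = -0.6856; denominator = 1 − 0.1156 = 0.8844
φ_{22} = -0.6856 / 0.8844 = -0.775

-0.775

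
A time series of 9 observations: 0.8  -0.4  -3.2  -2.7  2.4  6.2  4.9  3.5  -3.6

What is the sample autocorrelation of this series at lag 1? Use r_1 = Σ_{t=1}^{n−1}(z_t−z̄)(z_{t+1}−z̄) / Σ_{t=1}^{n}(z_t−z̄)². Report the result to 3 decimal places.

0.408

Mean z̄ = (0.8 − 0.4 − 3.2 − 2.7 + 2.4 + 6.2 + 4.9 + 3.5 − 3.6)/9 = 0.8778
Numerator Σ_{t=1}^{8}(z_t−z̄)(z_{t+1}−z̄) = 42.7673
Denominator Σ(z_t−z̄)² = 104.8156
r_1 = 42.7673 / 104.8156 = 0.408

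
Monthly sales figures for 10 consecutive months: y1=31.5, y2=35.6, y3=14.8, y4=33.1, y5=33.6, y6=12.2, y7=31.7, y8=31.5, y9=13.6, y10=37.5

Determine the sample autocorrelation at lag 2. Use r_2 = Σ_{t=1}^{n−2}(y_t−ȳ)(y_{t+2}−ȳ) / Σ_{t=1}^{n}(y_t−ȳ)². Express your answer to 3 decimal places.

-0.255

Mean ȳ = (31.5 + 35.6 + 14.8 + 33.1 + 33.6 + 12.2 + 31.7 + 31.5 + 13.6 + 37.5)/10 = 27.5100
Numerator Σ_{t=1}^{8}(y_t−ȳ)(y_{t+2}−ȳ) = -222.4692
Denominator Σ(y_t−ȳ)² = 872.4090
r_2 = -222.4692 / 872.4090 = -0.255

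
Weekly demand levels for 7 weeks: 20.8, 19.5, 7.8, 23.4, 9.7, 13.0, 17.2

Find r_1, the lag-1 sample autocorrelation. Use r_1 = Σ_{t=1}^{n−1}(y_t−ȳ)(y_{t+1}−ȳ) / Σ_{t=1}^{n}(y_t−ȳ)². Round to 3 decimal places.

-0.504

Mean ȳ = (20.8 + 19.5 + 7.8 + 23.4 + 9.7 + 13.0 + 17.2)/7 = 15.9143
Deviations from mean: 4.8857, 3.5857, -8.1143, 7.4857, -6.2143, -2.9143, 1.2857
Σ(y_t−ȳ)(y_{t+1}−ȳ) = (17.5188) + (-29.0955) + (-60.7412) + (-46.5184) + (18.1102) + (-3.7469) = -104.4731
Denominator Σ(y_t−ȳ)² = 207.3686
r_1 = -104.4731 / 207.3686 = -0.504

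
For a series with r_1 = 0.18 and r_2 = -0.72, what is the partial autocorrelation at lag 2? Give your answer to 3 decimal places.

-0.778

φ_{22} = (r_2 − r_1²) / (1 − r_1²)
r_1² = (0.18)² = 0.0324
Numerator = -0.72 − 0.0324 = -0.7524; denominator = 1 − 0.0324 = 0.9676
φ_{22} = -0.7524 / 0.9676 = -0.778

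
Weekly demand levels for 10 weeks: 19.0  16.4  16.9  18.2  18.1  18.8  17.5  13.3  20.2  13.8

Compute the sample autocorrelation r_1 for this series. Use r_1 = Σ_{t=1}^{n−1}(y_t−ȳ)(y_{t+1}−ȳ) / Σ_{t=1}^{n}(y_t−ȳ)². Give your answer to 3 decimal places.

-0.493

Mean ȳ = (19.0 + 16.4 + 16.9 + 18.2 + 18.1 + 18.8 + 17.5 + 13.3 + 20.2 + 13.8)/10 = 17.2200
Numerator Σ_{t=1}^{9}(y_t−ȳ)(y_{t+1}−ȳ) = -21.7864
Denominator Σ(y_t−ȳ)² = 44.1960
r_1 = -21.7864 / 44.1960 = -0.493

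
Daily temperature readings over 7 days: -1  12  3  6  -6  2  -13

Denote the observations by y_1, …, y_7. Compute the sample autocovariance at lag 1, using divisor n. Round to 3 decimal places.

Mean ȳ = (-1 + 12 + 3 + 6 − 6 + 2 − 13)/7 = 0.4286
Deviations: -1.4286, 11.5714, 2.5714, 5.5714, -6.4286, 1.5714, -13.4286
Σ_{t=1}^{6}(y_t−ȳ)(y_{t+1}−ȳ) = -39.4694
γ_1 = -39.4694 / 7 = -5.638

-5.638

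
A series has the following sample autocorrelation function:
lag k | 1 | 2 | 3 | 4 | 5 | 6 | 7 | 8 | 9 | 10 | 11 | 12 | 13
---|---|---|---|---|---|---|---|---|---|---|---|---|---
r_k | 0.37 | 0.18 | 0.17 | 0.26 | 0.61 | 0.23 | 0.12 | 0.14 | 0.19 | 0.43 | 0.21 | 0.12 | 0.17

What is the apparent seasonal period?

5

The largest autocorrelation is r_5 = 0.61, with a weaker echo at lag 10 (0.43); the remaining lags stay at or below 0.37. The elevated value at lag 1 (0.37), dropping to 0.18 at lag 2, reflects decaying short-term dependence rather than seasonality.
The dominant spike at lag 5 indicates a seasonal period of 5.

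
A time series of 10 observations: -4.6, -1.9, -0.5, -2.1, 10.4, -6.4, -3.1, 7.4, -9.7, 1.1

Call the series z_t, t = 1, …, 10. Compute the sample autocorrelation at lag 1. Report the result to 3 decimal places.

Mean z̄ = (-4.6 − 1.9 − 0.5 − 2.1 + 10.4 − 6.4 − 3.1 + 7.4 − 9.7 + 1.1)/10 = -0.9400
Numerator Σ_{t=1}^{9}(z_t−z̄)(z_{t+1}−z̄) = -169.6396
Denominator Σ(z_t−z̄)² = 329.3840
r_1 = -169.6396 / 329.3840 = -0.515

-0.515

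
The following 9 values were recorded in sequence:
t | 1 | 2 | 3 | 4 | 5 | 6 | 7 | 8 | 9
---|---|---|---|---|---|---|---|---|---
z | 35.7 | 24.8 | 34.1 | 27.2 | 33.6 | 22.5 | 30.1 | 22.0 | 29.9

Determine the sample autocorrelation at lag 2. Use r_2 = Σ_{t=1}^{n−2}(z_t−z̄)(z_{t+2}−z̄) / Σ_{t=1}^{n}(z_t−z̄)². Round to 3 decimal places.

0.625

Mean z̄ = (35.7 + 24.8 + 34.1 + 27.2 + 33.6 + 22.5 + 30.1 + 22.0 + 29.9)/9 = 28.8778
Σ(z_t−z̄)(z_{t+2}−z̄) = (35.6272) + (6.8416) + (24.6605) + (10.7005) + (5.7716) + (43.8649) + (1.2494) = 128.7157
Denominator Σ(z_t−z̄)² = 206.0756
r_2 = 128.7157 / 206.0756 = 0.625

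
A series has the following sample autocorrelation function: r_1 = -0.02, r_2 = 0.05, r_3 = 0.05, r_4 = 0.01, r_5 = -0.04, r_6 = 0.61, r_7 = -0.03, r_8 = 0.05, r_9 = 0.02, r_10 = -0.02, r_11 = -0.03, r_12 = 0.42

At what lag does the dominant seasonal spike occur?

6

The largest autocorrelation is r_6 = 0.61, with a weaker echo at lag 12 (0.42); the remaining lags stay at or below 0.05.
The dominant spike at lag 6 indicates a seasonal period of 6.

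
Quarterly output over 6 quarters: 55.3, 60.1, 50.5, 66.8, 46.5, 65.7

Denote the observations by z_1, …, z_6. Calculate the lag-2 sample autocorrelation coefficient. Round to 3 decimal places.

0.575

Mean z̄ = (55.3 + 60.1 + 50.5 + 66.8 + 46.5 + 65.7)/6 = 57.4833
Deviations from mean: -2.1833, 2.6167, -6.9833, 9.3167, -10.9833, 8.2167
Numerator Σ_{t=1}^{4}(z_t−z̄)(z_{t+2}−z̄) = 192.8778
Denominator Σ(z_t−z̄)² = 335.3283
r_2 = 192.8778 / 335.3283 = 0.575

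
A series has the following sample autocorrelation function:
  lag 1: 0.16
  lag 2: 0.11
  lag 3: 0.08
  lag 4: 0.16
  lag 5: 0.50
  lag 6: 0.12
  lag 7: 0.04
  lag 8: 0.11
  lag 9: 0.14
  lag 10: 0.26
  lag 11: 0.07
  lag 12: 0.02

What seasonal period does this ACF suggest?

5

The largest autocorrelation is r_5 = 0.50, with a weaker echo at lag 10 (0.26); the remaining lags stay at or below 0.16.
The dominant spike at lag 5 indicates a seasonal period of 5.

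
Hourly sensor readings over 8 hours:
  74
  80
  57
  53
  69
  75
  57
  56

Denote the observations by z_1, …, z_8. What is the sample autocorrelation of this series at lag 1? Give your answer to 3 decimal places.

0.122

Mean z̄ = (74 + 80 + 57 + 53 + 69 + 75 + 57 + 56)/8 = 65.1250
Deviations from mean: 8.8750, 14.8750, -8.1250, -12.1250, 3.8750, 9.8750, -8.1250, -9.1250
Σ(z_t−z̄)(z_{t+1}−z̄) = (132.0156) + (-120.8594) + (98.5156) + (-46.9844) + (38.2656) + (-80.2344) + (74.1406) = 94.8594
Denominator Σ(z_t−z̄)² = 774.8750
r_1 = 94.8594 / 774.8750 = 0.122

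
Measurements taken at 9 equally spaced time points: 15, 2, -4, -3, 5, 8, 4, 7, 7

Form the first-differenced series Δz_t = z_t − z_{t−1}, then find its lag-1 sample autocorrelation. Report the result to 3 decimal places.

First differences Δz: -13, -6, 1, 8, 3, -4, 3, 0
Mean of differences = -1.0000
Numerator Σ(Δz_t−Δz̄)(Δz_{t+1}−Δz̄) = 84.0000
Denominator Σ(Δz_t−Δz̄)² = 296.0000
r_1(Δz) = 84.0000 / 296.0000 = 0.284

0.284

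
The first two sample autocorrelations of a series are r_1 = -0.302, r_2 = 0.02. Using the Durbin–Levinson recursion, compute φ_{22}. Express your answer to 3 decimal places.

φ_{22} = (r_2 − r_1²) / (1 − r_1²)
r_1² = (-0.302)² = 0.091204
Numerator = 0.02 − 0.0912 = -0.0712; denominator = 1 − 0.0912 = 0.9088
φ_{22} = -0.0712 / 0.9088 = -0.078

-0.078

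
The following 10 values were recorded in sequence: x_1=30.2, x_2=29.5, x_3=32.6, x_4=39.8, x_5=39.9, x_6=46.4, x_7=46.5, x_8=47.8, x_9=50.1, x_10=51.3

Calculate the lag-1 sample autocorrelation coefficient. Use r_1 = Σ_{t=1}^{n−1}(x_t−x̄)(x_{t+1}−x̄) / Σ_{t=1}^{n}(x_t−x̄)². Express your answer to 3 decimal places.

0.727

Mean x̄ = (30.2 + 29.5 + 32.6 + 39.8 + 39.9 + 46.4 + 46.5 + 47.8 + 50.1 + 51.3)/10 = 41.4100
Numerator Σ_{t=1}^{9}(x_t−x̄)(x_{t+1}−x̄) = 446.9159
Denominator Σ(x_t−x̄)² = 614.9690
r_1 = 446.9159 / 614.9690 = 0.727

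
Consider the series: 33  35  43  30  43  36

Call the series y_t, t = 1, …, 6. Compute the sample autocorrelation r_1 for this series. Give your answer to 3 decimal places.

Mean ȳ = (33 + 35 + 43 + 30 + 43 + 36)/6 = 36.6667
Deviations from mean: -3.6667, -1.6667, 6.3333, -6.6667, 6.3333, -0.6667
Σ(y_t−ȳ)(y_{t+1}−ȳ) = (6.1111) + (-10.5556) + (-42.2222) + (-42.2222) + (-4.2222) = -93.1111
Denominator Σ(y_t−ȳ)² = 141.3333
r_1 = -93.1111 / 141.3333 = -0.659

-0.659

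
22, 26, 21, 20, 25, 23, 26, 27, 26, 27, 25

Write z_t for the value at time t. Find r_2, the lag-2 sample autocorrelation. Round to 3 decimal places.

Mean z̄ = (22 + 26 + 21 + 20 + 25 + 23 + 26 + 27 + 26 + 27 + 25)/11 = 24.3636
Numerator Σ_{t=1}^{9}(z_t−z̄)(z_{t+2}−z̄) = 12.7355
Denominator Σ(z_t−z̄)² = 60.5455
r_2 = 12.7355 / 60.5455 = 0.210

0.210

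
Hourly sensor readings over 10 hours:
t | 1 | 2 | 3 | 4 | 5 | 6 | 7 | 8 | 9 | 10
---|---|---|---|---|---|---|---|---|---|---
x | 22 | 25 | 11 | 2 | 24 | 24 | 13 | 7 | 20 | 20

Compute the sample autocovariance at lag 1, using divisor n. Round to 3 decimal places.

Mean x̄ = (22 + 25 + 11 + 2 + 24 + 24 + 13 + 7 + 20 + 20)/10 = 16.8000
Σ_{t=1}^{9}(x_t−x̄)(x_{t+1}−x̄) = 14.9600
γ_1 = 14.9600 / 10 = 1.496

1.496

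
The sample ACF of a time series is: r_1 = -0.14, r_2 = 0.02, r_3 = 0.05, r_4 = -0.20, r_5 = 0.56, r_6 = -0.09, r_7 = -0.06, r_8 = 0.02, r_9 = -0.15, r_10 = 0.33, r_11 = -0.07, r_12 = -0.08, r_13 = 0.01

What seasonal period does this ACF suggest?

The largest autocorrelation is r_5 = 0.56, with a weaker echo at lag 10 (0.33); the remaining lags stay at or below 0.05.
The dominant spike at lag 5 indicates a seasonal period of 5.

5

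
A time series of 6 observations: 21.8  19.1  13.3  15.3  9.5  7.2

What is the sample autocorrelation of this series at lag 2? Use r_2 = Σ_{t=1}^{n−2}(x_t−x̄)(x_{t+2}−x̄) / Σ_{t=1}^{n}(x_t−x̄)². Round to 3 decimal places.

Mean x̄ = (21.8 + 19.1 + 13.3 + 15.3 + 9.5 + 7.2)/6 = 14.3667
Deviations from mean: 7.4333, 4.7333, -1.0667, 0.9333, -4.8667, -7.1667
Σ(x_t−x̄)(x_{t+2}−x̄) = (-7.9289) + (4.4178) + (5.1911) + (-6.6889) = -5.0089
Denominator Σ(x_t−x̄)² = 154.7133
r_2 = -5.0089 / 154.7133 = -0.032

-0.032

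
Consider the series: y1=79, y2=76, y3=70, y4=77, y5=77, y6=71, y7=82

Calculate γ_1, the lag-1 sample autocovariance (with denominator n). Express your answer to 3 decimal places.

Mean ȳ = (79 + 76 + 70 + 77 + 77 + 71 + 82)/7 = 76.0000
Deviations: 3.0000, 0.0000, -6.0000, 1.0000, 1.0000, -5.0000, 6.0000
Σ_{t=1}^{6}(y_t−ȳ)(y_{t+1}−ȳ) = -40.0000
γ_1 = -40.0000 / 7 = -5.714

-5.714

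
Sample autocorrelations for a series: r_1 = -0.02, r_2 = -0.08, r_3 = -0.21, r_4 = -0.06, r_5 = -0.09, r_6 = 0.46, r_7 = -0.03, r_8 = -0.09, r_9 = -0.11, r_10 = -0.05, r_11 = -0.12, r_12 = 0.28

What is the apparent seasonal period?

6

The largest autocorrelation is r_6 = 0.46, with a weaker echo at lag 12 (0.28); the remaining lags stay at or below -0.02.
The dominant spike at lag 6 indicates a seasonal period of 6.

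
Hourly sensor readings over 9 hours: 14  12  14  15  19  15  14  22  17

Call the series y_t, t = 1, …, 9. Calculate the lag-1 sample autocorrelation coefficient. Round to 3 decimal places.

0.102

Mean ȳ = (14 + 12 + 14 + 15 + 19 + 15 + 14 + 22 + 17)/9 = 15.7778
Numerator Σ_{t=1}^{8}(y_t−ȳ)(y_{t+1}−ȳ) = 7.7284
Denominator Σ(y_t−ȳ)² = 75.5556
r_1 = 7.7284 / 75.5556 = 0.102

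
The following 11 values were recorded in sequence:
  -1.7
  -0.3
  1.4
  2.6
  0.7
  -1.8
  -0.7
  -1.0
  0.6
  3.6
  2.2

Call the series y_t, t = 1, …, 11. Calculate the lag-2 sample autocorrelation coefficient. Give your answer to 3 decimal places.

-0.300

Mean ȳ = (-1.7 − 0.3 + 1.4 + 2.6 + 0.7 − 1.8 − 0.7 − 1.0 + 0.6 + 3.6 + 2.2)/11 = 0.5091
Numerator Σ_{t=1}^{9}(y_t−ȳ)(y_{t+2}−ȳ) = -9.6847
Denominator Σ(y_t−ȳ)² = 32.2291
r_2 = -9.6847 / 32.2291 = -0.300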